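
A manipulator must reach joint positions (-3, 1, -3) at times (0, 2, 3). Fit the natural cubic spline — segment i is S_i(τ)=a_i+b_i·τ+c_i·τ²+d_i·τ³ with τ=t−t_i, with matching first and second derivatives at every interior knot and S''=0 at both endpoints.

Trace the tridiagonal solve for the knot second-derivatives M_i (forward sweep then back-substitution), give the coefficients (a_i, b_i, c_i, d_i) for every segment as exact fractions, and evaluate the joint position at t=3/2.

Δ: Δ0=2, Δ1=-4
row 1: diag=6, rhs=-36; c'=1/6, d'=-6
back: M1=-6
M: M0=0, M1=-6, M2=0
seg 0: a=-3, c=M0/2=0, d=(M1−M0)/(6·2)=-1/2, b=Δ0−h0·(2M0+M1)/6=4
seg 1: a=1, c=M1/2=-3, d=(M2−M1)/(6·1)=1, b=Δ1−h1·(2M1+M2)/6=-2
t_q=3/2 → seg 0, τ=3/2; S=-3+4·τ+0·τ²+-1/2·τ³=21/16

  seg 0: a=-3 b=4 c=0 d=-1/2
  seg 1: a=1 b=-2 c=-3 d=1
S(3/2) = 21/16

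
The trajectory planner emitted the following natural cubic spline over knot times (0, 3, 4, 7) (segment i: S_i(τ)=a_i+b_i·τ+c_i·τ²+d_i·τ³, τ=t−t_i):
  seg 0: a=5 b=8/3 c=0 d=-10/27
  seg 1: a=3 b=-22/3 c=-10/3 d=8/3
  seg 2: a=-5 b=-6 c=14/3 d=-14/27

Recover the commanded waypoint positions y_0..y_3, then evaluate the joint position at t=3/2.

y_0 = S_0(0) = a_0 = 5
y_1 = S_1(0) = a_1 = 3
y_2 = S_2(0) = a_2 = -5
y_3 = S_2(3) = 5
t_q=3/2 is in segment 0 (τ=3/2); S_0(τ)=31/4

y_0=5 y_1=3 y_2=-5 y_3=5
S(3/2) = 31/4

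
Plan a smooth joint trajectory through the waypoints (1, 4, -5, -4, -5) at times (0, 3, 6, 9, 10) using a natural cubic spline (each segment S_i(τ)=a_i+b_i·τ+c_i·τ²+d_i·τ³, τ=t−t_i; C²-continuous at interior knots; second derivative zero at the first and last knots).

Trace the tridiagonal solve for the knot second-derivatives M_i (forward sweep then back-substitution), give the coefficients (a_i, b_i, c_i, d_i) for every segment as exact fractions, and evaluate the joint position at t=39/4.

  seg 0: a=1 b=191/81 c=0 d=-110/729
  seg 1: a=4 b=-139/81 c=-110/81 d=226/729
  seg 2: a=-5 b=-121/81 c=116/81 d=-200/729
  seg 3: a=-4 b=-25/81 c=-28/27 d=28/81
S(39/4) = -2017/432

Δ: Δ0=1, Δ1=-3, Δ2=1/3, Δ3=-1
row 1: diag=12, rhs=-24; c'=1/4, d'=-2
row 2: denom=12−3·1/4=45/4; d'=(20−3·-2)/(45/4)=104/45
row 3: denom=8−3·4/15=36/5; d'=(-8−3·104/45)/(36/5)=-56/27
back: M3=-56/27
back: M2=104/45−4/15·-56/27=232/81
back: M1=-2−1/4·232/81=-220/81
M: M0=0, M1=-220/81, M2=232/81, M3=-56/27, M4=0
seg 0: a=1, c=M0/2=0, d=(M1−M0)/(6·3)=-110/729, b=Δ0−h0·(2M0+M1)/6=191/81
seg 1: a=4, c=M1/2=-110/81, d=(M2−M1)/(6·3)=226/729, b=Δ1−h1·(2M1+M2)/6=-139/81
seg 2: a=-5, c=M2/2=116/81, d=(M3−M2)/(6·3)=-200/729, b=Δ2−h2·(2M2+M3)/6=-121/81
seg 3: a=-4, c=M3/2=-28/27, d=(M4−M3)/(6·1)=28/81, b=Δ3−h3·(2M3+M4)/6=-25/81
t_q=39/4 → seg 3, τ=3/4; S=-4+-25/81·τ+-28/27·τ²+28/81·τ³=-2017/432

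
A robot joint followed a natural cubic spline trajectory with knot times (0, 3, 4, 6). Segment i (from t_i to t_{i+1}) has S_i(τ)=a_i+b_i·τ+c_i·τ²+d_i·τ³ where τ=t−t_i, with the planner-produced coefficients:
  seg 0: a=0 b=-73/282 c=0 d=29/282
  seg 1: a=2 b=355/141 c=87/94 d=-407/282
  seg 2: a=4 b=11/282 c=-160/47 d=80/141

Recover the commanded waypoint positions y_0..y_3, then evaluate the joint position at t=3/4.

y_0 = S_0(0) = a_0 = 0
y_1 = S_1(0) = a_1 = 2
y_2 = S_2(0) = a_2 = 4
y_3 = S_2(2) = -5
t_q=3/4 is in segment 0 (τ=3/4); S_0(τ)=-907/6016

y_0=0 y_1=2 y_2=4 y_3=-5
S(3/4) = -907/6016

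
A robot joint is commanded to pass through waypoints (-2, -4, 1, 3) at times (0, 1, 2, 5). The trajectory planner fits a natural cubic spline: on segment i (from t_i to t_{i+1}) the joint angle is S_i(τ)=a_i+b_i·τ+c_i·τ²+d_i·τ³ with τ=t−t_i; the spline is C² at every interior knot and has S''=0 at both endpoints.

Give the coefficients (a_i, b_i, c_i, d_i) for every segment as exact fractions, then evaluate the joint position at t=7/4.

Δ: Δ0=-2, Δ1=5, Δ2=2/3
row 1: diag=4, rhs=42; c'=1/4, d'=21/2
row 2: denom=8−1·1/4=31/4; d'=(-26−1·21/2)/(31/4)=-146/31
back: M2=-146/31
back: M1=21/2−1/4·-146/31=362/31
M: M0=0, M1=362/31, M2=-146/31, M3=0
seg 0: a=-2, c=M0/2=0, d=(M1−M0)/(6·1)=181/93, b=Δ0−h0·(2M0+M1)/6=-367/93
seg 1: a=-4, c=M1/2=181/31, d=(M2−M1)/(6·1)=-254/93, b=Δ1−h1·(2M1+M2)/6=176/93
seg 2: a=1, c=M2/2=-73/31, d=(M3−M2)/(6·3)=73/279, b=Δ2−h2·(2M2+M3)/6=500/93
t_q=7/4 → seg 1, τ=3/4; S=-4+176/93·τ+181/31·τ²+-254/93·τ³=-445/992

  seg 0: a=-2 b=-367/93 c=0 d=181/93
  seg 1: a=-4 b=176/93 c=181/31 d=-254/93
  seg 2: a=1 b=500/93 c=-73/31 d=73/279
S(7/4) = -445/992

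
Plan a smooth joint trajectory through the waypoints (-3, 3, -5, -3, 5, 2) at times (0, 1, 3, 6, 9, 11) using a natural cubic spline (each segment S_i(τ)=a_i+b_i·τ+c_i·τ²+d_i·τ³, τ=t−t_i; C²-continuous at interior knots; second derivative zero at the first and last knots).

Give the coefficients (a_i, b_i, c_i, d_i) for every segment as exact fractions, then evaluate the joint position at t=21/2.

  seg 0: a=-3 b=45097/5676 c=0 d=-11041/5676
  seg 1: a=3 b=5987/2838 c=-11041/1892 d=1973/1419
  seg 2: a=-5 b=-12907/2838 c=4743/1892 d=-4363/17028
  seg 3: a=-3 b=20293/5676 c=95/473 d=-953/5676
  seg 4: a=5 b=701/2838 c=-2479/1892 d=2479/11352
S(21/2) = 95643/30272

Δ: Δ0=6, Δ1=-4, Δ2=2/3, Δ3=8/3, Δ4=-3/2
row 1: diag=6, rhs=-60; c'=1/3, d'=-10
row 2: denom=10−2·1/3=28/3; d'=(28−2·-10)/(28/3)=36/7
row 3: denom=12−3·9/28=309/28; d'=(12−3·36/7)/(309/28)=-32/103
row 4: denom=10−3·28/103=946/103; d'=(-25−3·-32/103)/(946/103)=-2479/946
back: M4=-2479/946
back: M3=-32/103−28/103·-2479/946=190/473
back: M2=36/7−9/28·190/473=4743/946
back: M1=-10−1/3·4743/946=-11041/946
M: M0=0, M1=-11041/946, M2=4743/946, M3=190/473, M4=-2479/946, M5=0
seg 0: a=-3, c=M0/2=0, d=(M1−M0)/(6·1)=-11041/5676, b=Δ0−h0·(2M0+M1)/6=45097/5676
seg 1: a=3, c=M1/2=-11041/1892, d=(M2−M1)/(6·2)=1973/1419, b=Δ1−h1·(2M1+M2)/6=5987/2838
seg 2: a=-5, c=M2/2=4743/1892, d=(M3−M2)/(6·3)=-4363/17028, b=Δ2−h2·(2M2+M3)/6=-12907/2838
seg 3: a=-3, c=M3/2=95/473, d=(M4−M3)/(6·3)=-953/5676, b=Δ3−h3·(2M3+M4)/6=20293/5676
seg 4: a=5, c=M4/2=-2479/1892, d=(M5−M4)/(6·2)=2479/11352, b=Δ4−h4·(2M4+M5)/6=701/2838
t_q=21/2 → seg 4, τ=3/2; S=5+701/2838·τ+-2479/1892·τ²+2479/11352·τ³=95643/30272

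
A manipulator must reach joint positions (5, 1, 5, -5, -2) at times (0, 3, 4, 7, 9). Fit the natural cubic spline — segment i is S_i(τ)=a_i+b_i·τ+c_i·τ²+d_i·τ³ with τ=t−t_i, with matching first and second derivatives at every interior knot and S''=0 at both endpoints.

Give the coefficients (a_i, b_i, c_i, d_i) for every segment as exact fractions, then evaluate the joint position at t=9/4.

  seg 0: a=5 b=-1429/372 c=0 d=311/1116
  seg 1: a=1 b=685/186 c=311/124 d=-815/372
  seg 2: a=5 b=791/372 c=-126/31 d=835/1116
  seg 3: a=-5 b=-383/186 c=331/124 d=-331/744
S(9/4) = -3721/7936

Δ: Δ0=-4/3, Δ1=4, Δ2=-10/3, Δ3=3/2
row 1: diag=8, rhs=32; c'=1/8, d'=4
row 2: denom=8−1·1/8=63/8; d'=(-44−1·4)/(63/8)=-128/21
row 3: denom=10−3·8/21=62/7; d'=(29−3·-128/21)/(62/7)=331/62
back: M3=331/62
back: M2=-128/21−8/21·331/62=-252/31
back: M1=4−1/8·-252/31=311/62
M: M0=0, M1=311/62, M2=-252/31, M3=331/62, M4=0
seg 0: a=5, c=M0/2=0, d=(M1−M0)/(6·3)=311/1116, b=Δ0−h0·(2M0+M1)/6=-1429/372
seg 1: a=1, c=M1/2=311/124, d=(M2−M1)/(6·1)=-815/372, b=Δ1−h1·(2M1+M2)/6=685/186
seg 2: a=5, c=M2/2=-126/31, d=(M3−M2)/(6·3)=835/1116, b=Δ2−h2·(2M2+M3)/6=791/372
seg 3: a=-5, c=M3/2=331/124, d=(M4−M3)/(6·2)=-331/744, b=Δ3−h3·(2M3+M4)/6=-383/186
t_q=9/4 → seg 0, τ=9/4; S=5+-1429/372·τ+0·τ²+311/1116·τ³=-3721/7936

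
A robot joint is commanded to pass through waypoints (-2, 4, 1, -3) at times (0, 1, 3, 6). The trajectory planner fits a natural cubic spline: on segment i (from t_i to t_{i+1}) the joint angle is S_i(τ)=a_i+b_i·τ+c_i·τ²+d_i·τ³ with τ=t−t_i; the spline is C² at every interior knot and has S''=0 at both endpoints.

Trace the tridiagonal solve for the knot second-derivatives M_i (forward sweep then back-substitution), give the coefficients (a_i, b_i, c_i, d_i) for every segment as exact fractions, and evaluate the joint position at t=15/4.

  seg 0: a=-2 b=617/84 c=0 d=-113/84
  seg 1: a=4 b=139/42 c=-113/28 d=137/168
  seg 2: a=1 b=-64/21 c=6/7 d=-2/21
S(15/4) = -27/32

Δ: Δ0=6, Δ1=-3/2, Δ2=-4/3
row 1: diag=6, rhs=-45; c'=1/3, d'=-15/2
row 2: denom=10−2·1/3=28/3; d'=(1−2·-15/2)/(28/3)=12/7
back: M2=12/7
back: M1=-15/2−1/3·12/7=-113/14
M: M0=0, M1=-113/14, M2=12/7, M3=0
seg 0: a=-2, c=M0/2=0, d=(M1−M0)/(6·1)=-113/84, b=Δ0−h0·(2M0+M1)/6=617/84
seg 1: a=4, c=M1/2=-113/28, d=(M2−M1)/(6·2)=137/168, b=Δ1−h1·(2M1+M2)/6=139/42
seg 2: a=1, c=M2/2=6/7, d=(M3−M2)/(6·3)=-2/21, b=Δ2−h2·(2M2+M3)/6=-64/21
t_q=15/4 → seg 2, τ=3/4; S=1+-64/21·τ+6/7·τ²+-2/21·τ³=-27/32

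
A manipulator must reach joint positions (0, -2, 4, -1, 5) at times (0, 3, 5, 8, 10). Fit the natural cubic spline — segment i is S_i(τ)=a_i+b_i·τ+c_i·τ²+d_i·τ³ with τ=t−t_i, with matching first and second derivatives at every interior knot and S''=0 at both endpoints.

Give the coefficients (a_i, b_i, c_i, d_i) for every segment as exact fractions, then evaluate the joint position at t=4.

Δ: Δ0=-2/3, Δ1=3, Δ2=-5/3, Δ3=3
row 1: diag=10, rhs=22; c'=1/5, d'=11/5
row 2: denom=10−2·1/5=48/5; d'=(-28−2·11/5)/(48/5)=-27/8
row 3: denom=10−3·5/16=145/16; d'=(28−3·-27/8)/(145/16)=122/29
back: M3=122/29
back: M2=-27/8−5/16·122/29=-136/29
back: M1=11/5−1/5·-136/29=91/29
M: M0=0, M1=91/29, M2=-136/29, M3=122/29, M4=0
seg 0: a=0, c=M0/2=0, d=(M1−M0)/(6·3)=91/522, b=Δ0−h0·(2M0+M1)/6=-389/174
seg 1: a=-2, c=M1/2=91/58, d=(M2−M1)/(6·2)=-227/348, b=Δ1−h1·(2M1+M2)/6=215/87
seg 2: a=4, c=M2/2=-68/29, d=(M3−M2)/(6·3)=43/87, b=Δ2−h2·(2M2+M3)/6=80/87
seg 3: a=-1, c=M3/2=61/29, d=(M4−M3)/(6·2)=-61/174, b=Δ3−h3·(2M3+M4)/6=17/87
t_q=4 → seg 1, τ=1; S=-2+215/87·τ+91/58·τ²+-227/348·τ³=161/116

  seg 0: a=0 b=-389/174 c=0 d=91/522
  seg 1: a=-2 b=215/87 c=91/58 d=-227/348
  seg 2: a=4 b=80/87 c=-68/29 d=43/87
  seg 3: a=-1 b=17/87 c=61/29 d=-61/174
S(4) = 161/116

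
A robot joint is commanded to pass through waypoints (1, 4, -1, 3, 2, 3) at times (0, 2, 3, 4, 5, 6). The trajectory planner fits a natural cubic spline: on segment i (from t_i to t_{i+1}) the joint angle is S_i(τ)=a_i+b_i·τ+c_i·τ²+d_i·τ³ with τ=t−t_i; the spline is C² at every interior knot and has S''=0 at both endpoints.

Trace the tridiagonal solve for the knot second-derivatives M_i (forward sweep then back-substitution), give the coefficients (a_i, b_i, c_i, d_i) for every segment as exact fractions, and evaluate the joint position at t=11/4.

Δ: Δ0=3/2, Δ1=-5, Δ2=4, Δ3=-1, Δ4=1
row 1: diag=6, rhs=-39; c'=1/6, d'=-13/2
row 2: denom=4−1·1/6=23/6; d'=(54−1·-13/2)/(23/6)=363/23
row 3: denom=4−1·6/23=86/23; d'=(-30−1·363/23)/(86/23)=-1053/86
row 4: denom=4−1·23/86=321/86; d'=(12−1·-1053/86)/(321/86)=695/107
back: M4=695/107
back: M3=-1053/86−23/86·695/107=-1496/107
back: M2=363/23−6/23·-1496/107=2079/107
back: M1=-13/2−1/6·2079/107=-1042/107
M: M0=0, M1=-1042/107, M2=2079/107, M3=-1496/107, M4=695/107, M5=0
seg 0: a=1, c=M0/2=0, d=(M1−M0)/(6·2)=-521/642, b=Δ0−h0·(2M0+M1)/6=3047/642
seg 1: a=4, c=M1/2=-521/107, d=(M2−M1)/(6·1)=3121/642, b=Δ1−h1·(2M1+M2)/6=-3205/642
seg 2: a=-1, c=M2/2=2079/214, d=(M3−M2)/(6·1)=-3575/642, b=Δ2−h2·(2M2+M3)/6=-47/321
seg 3: a=3, c=M3/2=-748/107, d=(M4−M3)/(6·1)=2191/642, b=Δ3−h3·(2M3+M4)/6=1655/642
seg 4: a=2, c=M4/2=695/214, d=(M5−M4)/(6·1)=-695/642, b=Δ4−h4·(2M4+M5)/6=-374/321
t_q=11/4 → seg 1, τ=3/4; S=4+-3205/642·τ+-521/107·τ²+3121/642·τ³=-5919/13696

  seg 0: a=1 b=3047/642 c=0 d=-521/642
  seg 1: a=4 b=-3205/642 c=-521/107 d=3121/642
  seg 2: a=-1 b=-47/321 c=2079/214 d=-3575/642
  seg 3: a=3 b=1655/642 c=-748/107 d=2191/642
  seg 4: a=2 b=-374/321 c=695/214 d=-695/642
S(11/4) = -5919/13696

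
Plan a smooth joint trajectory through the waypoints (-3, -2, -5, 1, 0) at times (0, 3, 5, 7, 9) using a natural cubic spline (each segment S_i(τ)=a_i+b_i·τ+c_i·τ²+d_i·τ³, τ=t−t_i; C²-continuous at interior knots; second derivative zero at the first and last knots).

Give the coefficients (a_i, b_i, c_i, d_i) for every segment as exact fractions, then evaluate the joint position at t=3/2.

Δ: Δ0=1/3, Δ1=-3/2, Δ2=3, Δ3=-1/2
row 1: diag=10, rhs=-11; c'=1/5, d'=-11/10
row 2: denom=8−2·1/5=38/5; d'=(27−2·-11/10)/(38/5)=73/19
row 3: denom=8−2·5/19=142/19; d'=(-21−2·73/19)/(142/19)=-545/142
back: M3=-545/142
back: M2=73/19−5/19·-545/142=689/142
back: M1=-11/10−1/5·689/142=-147/71
M: M0=0, M1=-147/71, M2=689/142, M3=-545/142, M4=0
seg 0: a=-3, c=M0/2=0, d=(M1−M0)/(6·3)=-49/426, b=Δ0−h0·(2M0+M1)/6=583/426
seg 1: a=-2, c=M1/2=-147/142, d=(M2−M1)/(6·2)=983/1704, b=Δ1−h1·(2M1+M2)/6=-370/213
seg 2: a=-5, c=M2/2=689/284, d=(M3−M2)/(6·2)=-617/852, b=Δ2−h2·(2M2+M3)/6=445/426
seg 3: a=1, c=M3/2=-545/284, d=(M4−M3)/(6·2)=545/1704, b=Δ3−h3·(2M3+M4)/6=877/426
t_q=3/2 → seg 0, τ=3/2; S=-3+583/426·τ+0·τ²+-49/426·τ³=-1517/1136

  seg 0: a=-3 b=583/426 c=0 d=-49/426
  seg 1: a=-2 b=-370/213 c=-147/142 d=983/1704
  seg 2: a=-5 b=445/426 c=689/284 d=-617/852
  seg 3: a=1 b=877/426 c=-545/284 d=545/1704
S(3/2) = -1517/1136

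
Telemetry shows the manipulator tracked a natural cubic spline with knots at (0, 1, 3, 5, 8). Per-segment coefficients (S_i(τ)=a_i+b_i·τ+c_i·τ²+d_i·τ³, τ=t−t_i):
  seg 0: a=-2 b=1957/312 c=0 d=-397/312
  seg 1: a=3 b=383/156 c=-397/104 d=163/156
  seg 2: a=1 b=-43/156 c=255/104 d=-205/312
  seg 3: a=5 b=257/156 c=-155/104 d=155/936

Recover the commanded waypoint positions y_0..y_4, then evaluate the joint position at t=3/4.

y_0 = S_0(0) = a_0 = -2
y_1 = S_1(0) = a_1 = 3
y_2 = S_2(0) = a_2 = 1
y_3 = S_3(0) = a_3 = 5
y_4 = S_3(3) = 1
t_q=3/4 is in segment 0 (τ=3/4); S_0(τ)=14427/6656

y_0=-2 y_1=3 y_2=1 y_3=5 y_4=1
S(3/4) = 14427/6656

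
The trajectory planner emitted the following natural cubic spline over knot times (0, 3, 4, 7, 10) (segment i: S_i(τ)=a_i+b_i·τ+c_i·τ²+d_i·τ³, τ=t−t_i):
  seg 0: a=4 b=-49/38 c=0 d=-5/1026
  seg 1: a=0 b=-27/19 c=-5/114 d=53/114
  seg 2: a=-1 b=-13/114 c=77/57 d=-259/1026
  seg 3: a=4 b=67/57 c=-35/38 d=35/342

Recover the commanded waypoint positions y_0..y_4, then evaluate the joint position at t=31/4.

y_0=4 y_1=0 y_2=-1 y_3=4 y_4=2
S(31/4) = 10717/2432

y_0 = S_0(0) = a_0 = 4
y_1 = S_1(0) = a_1 = 0
y_2 = S_2(0) = a_2 = -1
y_3 = S_3(0) = a_3 = 4
y_4 = S_3(3) = 2
t_q=31/4 is in segment 3 (τ=3/4); S_3(τ)=10717/2432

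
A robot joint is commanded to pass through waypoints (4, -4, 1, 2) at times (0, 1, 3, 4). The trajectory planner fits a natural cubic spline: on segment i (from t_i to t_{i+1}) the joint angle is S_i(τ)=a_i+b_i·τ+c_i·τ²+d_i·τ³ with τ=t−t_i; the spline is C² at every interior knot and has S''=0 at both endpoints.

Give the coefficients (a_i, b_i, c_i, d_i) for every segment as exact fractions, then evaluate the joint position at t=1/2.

Δ: Δ0=-8, Δ1=5/2, Δ2=1
row 1: diag=6, rhs=63; c'=1/3, d'=21/2
row 2: denom=6−2·1/3=16/3; d'=(-9−2·21/2)/(16/3)=-45/8
back: M2=-45/8
back: M1=21/2−1/3·-45/8=99/8
M: M0=0, M1=99/8, M2=-45/8, M3=0
seg 0: a=4, c=M0/2=0, d=(M1−M0)/(6·1)=33/16, b=Δ0−h0·(2M0+M1)/6=-161/16
seg 1: a=-4, c=M1/2=99/16, d=(M2−M1)/(6·2)=-3/2, b=Δ1−h1·(2M1+M2)/6=-31/8
seg 2: a=1, c=M2/2=-45/16, d=(M3−M2)/(6·1)=15/16, b=Δ2−h2·(2M2+M3)/6=23/8
t_q=1/2 → seg 0, τ=1/2; S=4+-161/16·τ+0·τ²+33/16·τ³=-99/128

  seg 0: a=4 b=-161/16 c=0 d=33/16
  seg 1: a=-4 b=-31/8 c=99/16 d=-3/2
  seg 2: a=1 b=23/8 c=-45/16 d=15/16
S(1/2) = -99/128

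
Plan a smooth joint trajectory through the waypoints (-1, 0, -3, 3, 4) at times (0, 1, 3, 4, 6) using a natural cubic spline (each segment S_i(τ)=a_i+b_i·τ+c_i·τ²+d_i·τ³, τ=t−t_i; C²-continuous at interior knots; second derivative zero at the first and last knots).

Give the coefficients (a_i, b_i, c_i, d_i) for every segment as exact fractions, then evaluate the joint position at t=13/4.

  seg 0: a=-1 b=749/372 c=0 d=-377/372
  seg 1: a=0 b=-191/186 c=-377/124 d=1043/744
  seg 2: a=-3 b=338/93 c=333/62 d=-559/186
  seg 3: a=3 b=997/186 c=-113/31 d=113/186
S(13/4) = -7153/3968

Δ: Δ0=1, Δ1=-3/2, Δ2=6, Δ3=1/2
row 1: diag=6, rhs=-15; c'=1/3, d'=-5/2
row 2: denom=6−2·1/3=16/3; d'=(45−2·-5/2)/(16/3)=75/8
row 3: denom=6−1·3/16=93/16; d'=(-33−1·75/8)/(93/16)=-226/31
back: M3=-226/31
back: M2=75/8−3/16·-226/31=333/31
back: M1=-5/2−1/3·333/31=-377/62
M: M0=0, M1=-377/62, M2=333/31, M3=-226/31, M4=0
seg 0: a=-1, c=M0/2=0, d=(M1−M0)/(6·1)=-377/372, b=Δ0−h0·(2M0+M1)/6=749/372
seg 1: a=0, c=M1/2=-377/124, d=(M2−M1)/(6·2)=1043/744, b=Δ1−h1·(2M1+M2)/6=-191/186
seg 2: a=-3, c=M2/2=333/62, d=(M3−M2)/(6·1)=-559/186, b=Δ2−h2·(2M2+M3)/6=338/93
seg 3: a=3, c=M3/2=-113/31, d=(M4−M3)/(6·2)=113/186, b=Δ3−h3·(2M3+M4)/6=997/186
t_q=13/4 → seg 2, τ=1/4; S=-3+338/93·τ+333/62·τ²+-559/186·τ³=-7153/3968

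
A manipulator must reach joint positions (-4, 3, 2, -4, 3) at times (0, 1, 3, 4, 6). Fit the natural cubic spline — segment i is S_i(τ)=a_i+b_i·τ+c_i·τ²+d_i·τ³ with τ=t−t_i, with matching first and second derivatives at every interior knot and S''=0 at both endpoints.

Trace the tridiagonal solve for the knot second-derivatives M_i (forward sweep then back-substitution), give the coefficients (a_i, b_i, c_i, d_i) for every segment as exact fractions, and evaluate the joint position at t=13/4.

  seg 0: a=-4 b=2959/372 c=0 d=-355/372
  seg 1: a=3 b=947/186 c=-355/124 d=25/744
  seg 2: a=2 b=-554/93 c=-165/62 d=487/186
  seg 3: a=-4 b=-637/186 c=161/31 d=-161/186
S(13/4) = 1529/3968

Δ: Δ0=7, Δ1=-1/2, Δ2=-6, Δ3=7/2
row 1: diag=6, rhs=-45; c'=1/3, d'=-15/2
row 2: denom=6−2·1/3=16/3; d'=(-33−2·-15/2)/(16/3)=-27/8
row 3: denom=6−1·3/16=93/16; d'=(57−1·-27/8)/(93/16)=322/31
back: M3=322/31
back: M2=-27/8−3/16·322/31=-165/31
back: M1=-15/2−1/3·-165/31=-355/62
M: M0=0, M1=-355/62, M2=-165/31, M3=322/31, M4=0
seg 0: a=-4, c=M0/2=0, d=(M1−M0)/(6·1)=-355/372, b=Δ0−h0·(2M0+M1)/6=2959/372
seg 1: a=3, c=M1/2=-355/124, d=(M2−M1)/(6·2)=25/744, b=Δ1−h1·(2M1+M2)/6=947/186
seg 2: a=2, c=M2/2=-165/62, d=(M3−M2)/(6·1)=487/186, b=Δ2−h2·(2M2+M3)/6=-554/93
seg 3: a=-4, c=M3/2=161/31, d=(M4−M3)/(6·2)=-161/186, b=Δ3−h3·(2M3+M4)/6=-637/186
t_q=13/4 → seg 2, τ=1/4; S=2+-554/93·τ+-165/62·τ²+487/186·τ³=1529/3968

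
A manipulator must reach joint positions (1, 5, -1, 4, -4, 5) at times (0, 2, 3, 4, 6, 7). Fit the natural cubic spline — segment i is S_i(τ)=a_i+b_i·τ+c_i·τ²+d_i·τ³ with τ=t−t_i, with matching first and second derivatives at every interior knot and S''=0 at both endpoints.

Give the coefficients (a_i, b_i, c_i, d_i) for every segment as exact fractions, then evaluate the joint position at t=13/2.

  seg 0: a=1 b=1054/175 c=0 d=-176/175
  seg 1: a=5 b=-1058/175 c=-1056/175 d=152/25
  seg 2: a=-1 b=22/175 c=2136/175 d=-1283/175
  seg 3: a=4 b=89/35 c=-1713/175 d=2281/700
  seg 4: a=-4 b=436/175 c=3417/350 d=-1139/350
S(13/2) = -2017/2800

Δ: Δ0=2, Δ1=-6, Δ2=5, Δ3=-4, Δ4=9
row 1: diag=6, rhs=-48; c'=1/6, d'=-8
row 2: denom=4−1·1/6=23/6; d'=(66−1·-8)/(23/6)=444/23
row 3: denom=6−1·6/23=132/23; d'=(-54−1·444/23)/(132/23)=-281/22
row 4: denom=6−2·23/66=175/33; d'=(78−2·-281/22)/(175/33)=3417/175
back: M4=3417/175
back: M3=-281/22−23/66·3417/175=-3426/175
back: M2=444/23−6/23·-3426/175=4272/175
back: M1=-8−1/6·4272/175=-2112/175
M: M0=0, M1=-2112/175, M2=4272/175, M3=-3426/175, M4=3417/175, M5=0
seg 0: a=1, c=M0/2=0, d=(M1−M0)/(6·2)=-176/175, b=Δ0−h0·(2M0+M1)/6=1054/175
seg 1: a=5, c=M1/2=-1056/175, d=(M2−M1)/(6·1)=152/25, b=Δ1−h1·(2M1+M2)/6=-1058/175
seg 2: a=-1, c=M2/2=2136/175, d=(M3−M2)/(6·1)=-1283/175, b=Δ2−h2·(2M2+M3)/6=22/175
seg 3: a=4, c=M3/2=-1713/175, d=(M4−M3)/(6·2)=2281/700, b=Δ3−h3·(2M3+M4)/6=89/35
seg 4: a=-4, c=M4/2=3417/350, d=(M5−M4)/(6·1)=-1139/350, b=Δ4−h4·(2M4+M5)/6=436/175
t_q=13/2 → seg 4, τ=1/2; S=-4+436/175·τ+3417/350·τ²+-1139/350·τ³=-2017/2800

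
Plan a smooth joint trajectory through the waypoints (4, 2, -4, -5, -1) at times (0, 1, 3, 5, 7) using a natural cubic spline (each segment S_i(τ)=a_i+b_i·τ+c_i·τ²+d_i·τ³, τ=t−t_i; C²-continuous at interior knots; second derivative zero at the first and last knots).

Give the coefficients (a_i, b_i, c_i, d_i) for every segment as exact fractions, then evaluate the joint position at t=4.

Δ: Δ0=-2, Δ1=-3, Δ2=-1/2, Δ3=2
row 1: diag=6, rhs=-6; c'=1/3, d'=-1
row 2: denom=8−2·1/3=22/3; d'=(15−2·-1)/(22/3)=51/22
row 3: denom=8−2·3/11=82/11; d'=(15−2·51/22)/(82/11)=57/41
back: M3=57/41
back: M2=51/22−3/11·57/41=159/82
back: M1=-1−1/3·159/82=-135/82
M: M0=0, M1=-135/82, M2=159/82, M3=57/41, M4=0
seg 0: a=4, c=M0/2=0, d=(M1−M0)/(6·1)=-45/164, b=Δ0−h0·(2M0+M1)/6=-283/164
seg 1: a=2, c=M1/2=-135/164, d=(M2−M1)/(6·2)=49/164, b=Δ1−h1·(2M1+M2)/6=-209/82
seg 2: a=-4, c=M2/2=159/164, d=(M3−M2)/(6·2)=-15/328, b=Δ2−h2·(2M2+M3)/6=-185/82
seg 3: a=-5, c=M3/2=57/82, d=(M4−M3)/(6·2)=-19/164, b=Δ3−h3·(2M3+M4)/6=44/41
t_q=4 → seg 2, τ=1; S=-4+-185/82·τ+159/164·τ²+-15/328·τ³=-1749/328

  seg 0: a=4 b=-283/164 c=0 d=-45/164
  seg 1: a=2 b=-209/82 c=-135/164 d=49/164
  seg 2: a=-4 b=-185/82 c=159/164 d=-15/328
  seg 3: a=-5 b=44/41 c=57/82 d=-19/164
S(4) = -1749/328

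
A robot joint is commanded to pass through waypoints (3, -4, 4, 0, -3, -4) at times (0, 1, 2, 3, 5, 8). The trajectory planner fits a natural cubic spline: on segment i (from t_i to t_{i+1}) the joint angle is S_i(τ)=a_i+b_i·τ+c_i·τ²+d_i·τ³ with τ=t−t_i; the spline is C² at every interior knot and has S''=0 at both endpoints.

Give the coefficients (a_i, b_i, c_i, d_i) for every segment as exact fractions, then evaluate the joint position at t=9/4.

  seg 0: a=3 b=-14257/1200 c=0 d=5857/1200
  seg 1: a=-4 b=1657/600 c=5857/400 d=-2257/240
  seg 2: a=4 b=4601/1200 c=-1357/100 d=6883/1200
  seg 3: a=0 b=-3659/600 c=291/80 d=-803/1200
  seg 4: a=-3 b=253/600 c=-151/400 d=151/3600
S(9/4) = 107521/25600

Δ: Δ0=-7, Δ1=8, Δ2=-4, Δ3=-3/2, Δ4=-1/3
row 1: diag=4, rhs=90; c'=1/4, d'=45/2
row 2: denom=4−1·1/4=15/4; d'=(-72−1·45/2)/(15/4)=-126/5
row 3: denom=6−1·4/15=86/15; d'=(15−1·-126/5)/(86/15)=603/86
row 4: denom=10−2·15/43=400/43; d'=(7−2·603/86)/(400/43)=-151/200
back: M4=-151/200
back: M3=603/86−15/43·-151/200=291/40
back: M2=-126/5−4/15·291/40=-1357/50
back: M1=45/2−1/4·-1357/50=5857/200
M: M0=0, M1=5857/200, M2=-1357/50, M3=291/40, M4=-151/200, M5=0
seg 0: a=3, c=M0/2=0, d=(M1−M0)/(6·1)=5857/1200, b=Δ0−h0·(2M0+M1)/6=-14257/1200
seg 1: a=-4, c=M1/2=5857/400, d=(M2−M1)/(6·1)=-2257/240, b=Δ1−h1·(2M1+M2)/6=1657/600
seg 2: a=4, c=M2/2=-1357/100, d=(M3−M2)/(6·1)=6883/1200, b=Δ2−h2·(2M2+M3)/6=4601/1200
seg 3: a=0, c=M3/2=291/80, d=(M4−M3)/(6·2)=-803/1200, b=Δ3−h3·(2M3+M4)/6=-3659/600
seg 4: a=-3, c=M4/2=-151/400, d=(M5−M4)/(6·3)=151/3600, b=Δ4−h4·(2M4+M5)/6=253/600
t_q=9/4 → seg 2, τ=1/4; S=4+4601/1200·τ+-1357/100·τ²+6883/1200·τ³=107521/25600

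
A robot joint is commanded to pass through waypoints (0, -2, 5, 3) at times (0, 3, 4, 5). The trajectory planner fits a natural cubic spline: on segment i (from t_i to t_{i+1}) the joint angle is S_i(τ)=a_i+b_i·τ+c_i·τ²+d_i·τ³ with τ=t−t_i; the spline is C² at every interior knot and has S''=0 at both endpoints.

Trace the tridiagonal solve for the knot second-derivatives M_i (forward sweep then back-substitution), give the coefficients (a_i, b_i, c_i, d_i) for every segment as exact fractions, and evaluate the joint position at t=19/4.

  seg 0: a=0 b=-419/93 c=0 d=119/279
  seg 1: a=-2 b=652/93 c=119/31 d=-358/93
  seg 2: a=5 b=292/93 c=-239/31 d=239/93
S(19/4) = 8139/1984

Δ: Δ0=-2/3, Δ1=7, Δ2=-2
row 1: diag=8, rhs=46; c'=1/8, d'=23/4
row 2: denom=4−1·1/8=31/8; d'=(-54−1·23/4)/(31/8)=-478/31
back: M2=-478/31
back: M1=23/4−1/8·-478/31=238/31
M: M0=0, M1=238/31, M2=-478/31, M3=0
seg 0: a=0, c=M0/2=0, d=(M1−M0)/(6·3)=119/279, b=Δ0−h0·(2M0+M1)/6=-419/93
seg 1: a=-2, c=M1/2=119/31, d=(M2−M1)/(6·1)=-358/93, b=Δ1−h1·(2M1+M2)/6=652/93
seg 2: a=5, c=M2/2=-239/31, d=(M3−M2)/(6·1)=239/93, b=Δ2−h2·(2M2+M3)/6=292/93
t_q=19/4 → seg 2, τ=3/4; S=5+292/93·τ+-239/31·τ²+239/93·τ³=8139/1984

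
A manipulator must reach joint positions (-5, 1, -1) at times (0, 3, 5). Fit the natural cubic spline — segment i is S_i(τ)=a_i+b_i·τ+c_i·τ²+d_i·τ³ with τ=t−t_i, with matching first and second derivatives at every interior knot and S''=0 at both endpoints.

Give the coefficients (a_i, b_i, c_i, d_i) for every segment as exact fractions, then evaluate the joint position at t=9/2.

  seg 0: a=-5 b=29/10 c=0 d=-1/10
  seg 1: a=1 b=1/5 c=-9/10 d=3/20
S(9/2) = -7/32

Δ: Δ0=2, Δ1=-1
row 1: diag=10, rhs=-18; c'=1/5, d'=-9/5
back: M1=-9/5
M: M0=0, M1=-9/5, M2=0
seg 0: a=-5, c=M0/2=0, d=(M1−M0)/(6·3)=-1/10, b=Δ0−h0·(2M0+M1)/6=29/10
seg 1: a=1, c=M1/2=-9/10, d=(M2−M1)/(6·2)=3/20, b=Δ1−h1·(2M1+M2)/6=1/5
t_q=9/2 → seg 1, τ=3/2; S=1+1/5·τ+-9/10·τ²+3/20·τ³=-7/32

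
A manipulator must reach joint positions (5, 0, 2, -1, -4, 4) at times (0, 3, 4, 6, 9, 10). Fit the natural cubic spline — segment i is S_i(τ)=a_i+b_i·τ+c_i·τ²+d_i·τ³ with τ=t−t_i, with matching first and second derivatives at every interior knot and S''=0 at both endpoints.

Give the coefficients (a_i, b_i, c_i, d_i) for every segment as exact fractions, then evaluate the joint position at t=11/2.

  seg 0: a=5 b=-20153/6162 c=0 d=9883/55458
  seg 1: a=0 b=4748/3081 c=9883/6162 d=-7055/6162
  seg 2: a=2 b=2699/2054 c=-5641/3081 d=653/3081
  seg 3: a=-1 b=-1643/474 c=-1723/3081 d=25535/55458
  seg 4: a=-4 b=17285/3081 c=7363/2054 d=-7363/6162
S(11/2) = 4657/8216

Δ: Δ0=-5/3, Δ1=2, Δ2=-3/2, Δ3=-1, Δ4=8
row 1: diag=8, rhs=22; c'=1/8, d'=11/4
row 2: denom=6−1·1/8=47/8; d'=(-21−1·11/4)/(47/8)=-190/47
row 3: denom=10−2·16/47=438/47; d'=(3−2·-190/47)/(438/47)=521/438
row 4: denom=8−3·47/146=1027/146; d'=(54−3·521/438)/(1027/146)=7363/1027
back: M4=7363/1027
back: M3=521/438−47/146·7363/1027=-3446/3081
back: M2=-190/47−16/47·-3446/3081=-11282/3081
back: M1=11/4−1/8·-11282/3081=9883/3081
M: M0=0, M1=9883/3081, M2=-11282/3081, M3=-3446/3081, M4=7363/1027, M5=0
seg 0: a=5, c=M0/2=0, d=(M1−M0)/(6·3)=9883/55458, b=Δ0−h0·(2M0+M1)/6=-20153/6162
seg 1: a=0, c=M1/2=9883/6162, d=(M2−M1)/(6·1)=-7055/6162, b=Δ1−h1·(2M1+M2)/6=4748/3081
seg 2: a=2, c=M2/2=-5641/3081, d=(M3−M2)/(6·2)=653/3081, b=Δ2−h2·(2M2+M3)/6=2699/2054
seg 3: a=-1, c=M3/2=-1723/3081, d=(M4−M3)/(6·3)=25535/55458, b=Δ3−h3·(2M3+M4)/6=-1643/474
seg 4: a=-4, c=M4/2=7363/2054, d=(M5−M4)/(6·1)=-7363/6162, b=Δ4−h4·(2M4+M5)/6=17285/3081
t_q=11/2 → seg 2, τ=3/2; S=2+2699/2054·τ+-5641/3081·τ²+653/3081·τ³=4657/8216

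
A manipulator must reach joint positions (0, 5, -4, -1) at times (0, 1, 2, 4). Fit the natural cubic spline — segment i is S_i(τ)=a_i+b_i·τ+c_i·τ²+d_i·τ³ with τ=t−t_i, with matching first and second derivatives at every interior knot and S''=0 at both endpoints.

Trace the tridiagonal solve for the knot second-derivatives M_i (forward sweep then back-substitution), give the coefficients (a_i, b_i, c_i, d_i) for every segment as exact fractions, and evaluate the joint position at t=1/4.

  seg 0: a=0 b=419/46 c=0 d=-189/46
  seg 1: a=5 b=-74/23 c=-567/46 d=301/46
  seg 2: a=-4 b=-379/46 c=168/23 d=-28/23
S(1/4) = 6515/2944

Δ: Δ0=5, Δ1=-9, Δ2=3/2
row 1: diag=4, rhs=-84; c'=1/4, d'=-21
row 2: denom=6−1·1/4=23/4; d'=(63−1·-21)/(23/4)=336/23
back: M2=336/23
back: M1=-21−1/4·336/23=-567/23
M: M0=0, M1=-567/23, M2=336/23, M3=0
seg 0: a=0, c=M0/2=0, d=(M1−M0)/(6·1)=-189/46, b=Δ0−h0·(2M0+M1)/6=419/46
seg 1: a=5, c=M1/2=-567/46, d=(M2−M1)/(6·1)=301/46, b=Δ1−h1·(2M1+M2)/6=-74/23
seg 2: a=-4, c=M2/2=168/23, d=(M3−M2)/(6·2)=-28/23, b=Δ2−h2·(2M2+M3)/6=-379/46
t_q=1/4 → seg 0, τ=1/4; S=0+419/46·τ+0·τ²+-189/46·τ³=6515/2944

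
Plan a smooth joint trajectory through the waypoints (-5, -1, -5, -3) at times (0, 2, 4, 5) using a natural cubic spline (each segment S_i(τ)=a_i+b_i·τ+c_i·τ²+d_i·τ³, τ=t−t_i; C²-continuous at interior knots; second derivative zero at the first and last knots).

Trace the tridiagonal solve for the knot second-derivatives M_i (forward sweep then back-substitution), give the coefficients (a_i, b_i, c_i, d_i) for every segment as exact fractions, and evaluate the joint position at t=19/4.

Δ: Δ0=2, Δ1=-2, Δ2=2
row 1: diag=8, rhs=-24; c'=1/4, d'=-3
row 2: denom=6−2·1/4=11/2; d'=(24−2·-3)/(11/2)=60/11
back: M2=60/11
back: M1=-3−1/4·60/11=-48/11
M: M0=0, M1=-48/11, M2=60/11, M3=0
seg 0: a=-5, c=M0/2=0, d=(M1−M0)/(6·2)=-4/11, b=Δ0−h0·(2M0+M1)/6=38/11
seg 1: a=-1, c=M1/2=-24/11, d=(M2−M1)/(6·2)=9/11, b=Δ1−h1·(2M1+M2)/6=-10/11
seg 2: a=-5, c=M2/2=30/11, d=(M3−M2)/(6·1)=-10/11, b=Δ2−h2·(2M2+M3)/6=2/11
t_q=19/4 → seg 2, τ=3/4; S=-5+2/11·τ+30/11·τ²+-10/11·τ³=-1307/352

  seg 0: a=-5 b=38/11 c=0 d=-4/11
  seg 1: a=-1 b=-10/11 c=-24/11 d=9/11
  seg 2: a=-5 b=2/11 c=30/11 d=-10/11
S(19/4) = -1307/352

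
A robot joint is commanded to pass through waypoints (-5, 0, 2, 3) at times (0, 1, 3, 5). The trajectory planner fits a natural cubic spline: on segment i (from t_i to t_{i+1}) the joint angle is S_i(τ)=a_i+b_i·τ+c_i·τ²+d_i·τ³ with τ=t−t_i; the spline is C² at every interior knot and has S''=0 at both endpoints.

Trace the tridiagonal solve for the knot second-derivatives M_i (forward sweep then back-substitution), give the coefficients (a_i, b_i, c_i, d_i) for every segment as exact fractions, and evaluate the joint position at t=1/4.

  seg 0: a=-5 b=251/44 c=0 d=-31/44
  seg 1: a=0 b=79/22 c=-93/44 d=9/22
  seg 2: a=2 b=1/22 c=15/44 d=-5/88
S(1/4) = -10095/2816

Δ: Δ0=5, Δ1=1, Δ2=1/2
row 1: diag=6, rhs=-24; c'=1/3, d'=-4
row 2: denom=8−2·1/3=22/3; d'=(-3−2·-4)/(22/3)=15/22
back: M2=15/22
back: M1=-4−1/3·15/22=-93/22
M: M0=0, M1=-93/22, M2=15/22, M3=0
seg 0: a=-5, c=M0/2=0, d=(M1−M0)/(6·1)=-31/44, b=Δ0−h0·(2M0+M1)/6=251/44
seg 1: a=0, c=M1/2=-93/44, d=(M2−M1)/(6·2)=9/22, b=Δ1−h1·(2M1+M2)/6=79/22
seg 2: a=2, c=M2/2=15/44, d=(M3−M2)/(6·2)=-5/88, b=Δ2−h2·(2M2+M3)/6=1/22
t_q=1/4 → seg 0, τ=1/4; S=-5+251/44·τ+0·τ²+-31/44·τ³=-10095/2816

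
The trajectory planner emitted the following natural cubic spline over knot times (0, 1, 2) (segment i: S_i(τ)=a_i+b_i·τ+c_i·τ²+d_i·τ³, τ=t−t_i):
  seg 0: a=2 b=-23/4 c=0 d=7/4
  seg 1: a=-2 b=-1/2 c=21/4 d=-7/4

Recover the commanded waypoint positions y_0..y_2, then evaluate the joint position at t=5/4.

y_0 = S_0(0) = a_0 = 2
y_1 = S_1(0) = a_1 = -2
y_2 = S_1(1) = 1
t_q=5/4 is in segment 1 (τ=1/4); S_1(τ)=-467/256

y_0=2 y_1=-2 y_2=1
S(5/4) = -467/256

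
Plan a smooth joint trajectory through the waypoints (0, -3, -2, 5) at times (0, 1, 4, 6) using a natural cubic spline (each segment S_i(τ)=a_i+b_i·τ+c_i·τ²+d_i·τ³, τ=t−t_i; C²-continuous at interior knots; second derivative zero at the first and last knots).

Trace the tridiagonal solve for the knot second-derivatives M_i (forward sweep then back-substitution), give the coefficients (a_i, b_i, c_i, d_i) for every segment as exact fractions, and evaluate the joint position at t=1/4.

  seg 0: a=0 b=-1421/426 c=0 d=143/426
  seg 1: a=-3 b=-496/213 c=143/142 d=-17/426
  seg 2: a=-2 b=1123/426 c=46/71 d=-23/213
S(1/4) = -7531/9088

Δ: Δ0=-3, Δ1=1/3, Δ2=7/2
row 1: diag=8, rhs=20; c'=3/8, d'=5/2
row 2: denom=10−3·3/8=71/8; d'=(19−3·5/2)/(71/8)=92/71
back: M2=92/71
back: M1=5/2−3/8·92/71=143/71
M: M0=0, M1=143/71, M2=92/71, M3=0
seg 0: a=0, c=M0/2=0, d=(M1−M0)/(6·1)=143/426, b=Δ0−h0·(2M0+M1)/6=-1421/426
seg 1: a=-3, c=M1/2=143/142, d=(M2−M1)/(6·3)=-17/426, b=Δ1−h1·(2M1+M2)/6=-496/213
seg 2: a=-2, c=M2/2=46/71, d=(M3−M2)/(6·2)=-23/213, b=Δ2−h2·(2M2+M3)/6=1123/426
t_q=1/4 → seg 0, τ=1/4; S=0+-1421/426·τ+0·τ²+143/426·τ³=-7531/9088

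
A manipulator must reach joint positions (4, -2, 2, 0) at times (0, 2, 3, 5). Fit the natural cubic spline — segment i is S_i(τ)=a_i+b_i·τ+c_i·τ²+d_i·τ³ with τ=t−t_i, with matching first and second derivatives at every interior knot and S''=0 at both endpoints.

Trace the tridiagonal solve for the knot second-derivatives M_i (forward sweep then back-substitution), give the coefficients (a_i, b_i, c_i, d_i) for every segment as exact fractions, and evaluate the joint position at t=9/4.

Δ: Δ0=-3, Δ1=4, Δ2=-1
row 1: diag=6, rhs=42; c'=1/6, d'=7
row 2: denom=6−1·1/6=35/6; d'=(-30−1·7)/(35/6)=-222/35
back: M2=-222/35
back: M1=7−1/6·-222/35=282/35
M: M0=0, M1=282/35, M2=-222/35, M3=0
seg 0: a=4, c=M0/2=0, d=(M1−M0)/(6·2)=47/70, b=Δ0−h0·(2M0+M1)/6=-199/35
seg 1: a=-2, c=M1/2=141/35, d=(M2−M1)/(6·1)=-12/5, b=Δ1−h1·(2M1+M2)/6=83/35
seg 2: a=2, c=M2/2=-111/35, d=(M3−M2)/(6·2)=37/70, b=Δ2−h2·(2M2+M3)/6=113/35
t_q=9/4 → seg 1, τ=1/4; S=-2+83/35·τ+141/35·τ²+-12/5·τ³=-167/140

  seg 0: a=4 b=-199/35 c=0 d=47/70
  seg 1: a=-2 b=83/35 c=141/35 d=-12/5
  seg 2: a=2 b=113/35 c=-111/35 d=37/70
S(9/4) = -167/140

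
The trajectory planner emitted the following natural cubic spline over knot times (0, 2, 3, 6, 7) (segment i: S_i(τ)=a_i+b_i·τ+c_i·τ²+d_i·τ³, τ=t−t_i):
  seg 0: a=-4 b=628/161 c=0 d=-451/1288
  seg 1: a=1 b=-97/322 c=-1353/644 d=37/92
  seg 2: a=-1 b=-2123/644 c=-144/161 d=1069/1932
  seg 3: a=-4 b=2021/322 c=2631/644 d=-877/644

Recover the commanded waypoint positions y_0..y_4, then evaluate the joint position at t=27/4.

y_0 = S_0(0) = a_0 = -4
y_1 = S_1(0) = a_1 = 1
y_2 = S_2(0) = a_2 = -1
y_3 = S_3(0) = a_3 = -4
y_4 = S_3(1) = 5
t_q=27/4 is in segment 3 (τ=3/4); S_3(τ)=100189/41216

y_0=-4 y_1=1 y_2=-1 y_3=-4 y_4=5
S(27/4) = 100189/41216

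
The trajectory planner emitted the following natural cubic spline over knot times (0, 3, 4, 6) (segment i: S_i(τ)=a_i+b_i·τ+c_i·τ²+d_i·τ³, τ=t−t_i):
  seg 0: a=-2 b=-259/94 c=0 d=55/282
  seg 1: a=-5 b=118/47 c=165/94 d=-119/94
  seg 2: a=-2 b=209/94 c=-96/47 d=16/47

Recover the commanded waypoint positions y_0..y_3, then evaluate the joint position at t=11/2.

y_0=-2 y_1=-5 y_2=-2 y_3=-3
S(11/2) = -397/188

y_0 = S_0(0) = a_0 = -2
y_1 = S_1(0) = a_1 = -5
y_2 = S_2(0) = a_2 = -2
y_3 = S_2(2) = -3
t_q=11/2 is in segment 2 (τ=3/2); S_2(τ)=-397/188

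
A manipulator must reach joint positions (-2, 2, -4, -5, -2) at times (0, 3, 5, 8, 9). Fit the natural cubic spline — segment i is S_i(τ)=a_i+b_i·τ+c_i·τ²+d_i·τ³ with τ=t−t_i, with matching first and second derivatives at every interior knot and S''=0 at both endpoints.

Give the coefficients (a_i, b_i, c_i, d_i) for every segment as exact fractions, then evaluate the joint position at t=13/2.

  seg 0: a=-2 b=1895/678 c=0 d=-991/6102
  seg 1: a=2 b=-539/339 c=-991/678 d=171/452
  seg 2: a=-4 b=-982/339 c=274/339 d=47/3051
  seg 3: a=-5 b=803/339 c=107/113 d=-107/339
S(13/2) = -5853/904

Δ: Δ0=4/3, Δ1=-3, Δ2=-1/3, Δ3=3
row 1: diag=10, rhs=-26; c'=1/5, d'=-13/5
row 2: denom=10−2·1/5=48/5; d'=(16−2·-13/5)/(48/5)=53/24
row 3: denom=8−3·5/16=113/16; d'=(20−3·53/24)/(113/16)=214/113
back: M3=214/113
back: M2=53/24−5/16·214/113=548/339
back: M1=-13/5−1/5·548/339=-991/339
M: M0=0, M1=-991/339, M2=548/339, M3=214/113, M4=0
seg 0: a=-2, c=M0/2=0, d=(M1−M0)/(6·3)=-991/6102, b=Δ0−h0·(2M0+M1)/6=1895/678
seg 1: a=2, c=M1/2=-991/678, d=(M2−M1)/(6·2)=171/452, b=Δ1−h1·(2M1+M2)/6=-539/339
seg 2: a=-4, c=M2/2=274/339, d=(M3−M2)/(6·3)=47/3051, b=Δ2−h2·(2M2+M3)/6=-982/339
seg 3: a=-5, c=M3/2=107/113, d=(M4−M3)/(6·1)=-107/339, b=Δ3−h3·(2M3+M4)/6=803/339
t_q=13/2 → seg 2, τ=3/2; S=-4+-982/339·τ+274/339·τ²+47/3051·τ³=-5853/904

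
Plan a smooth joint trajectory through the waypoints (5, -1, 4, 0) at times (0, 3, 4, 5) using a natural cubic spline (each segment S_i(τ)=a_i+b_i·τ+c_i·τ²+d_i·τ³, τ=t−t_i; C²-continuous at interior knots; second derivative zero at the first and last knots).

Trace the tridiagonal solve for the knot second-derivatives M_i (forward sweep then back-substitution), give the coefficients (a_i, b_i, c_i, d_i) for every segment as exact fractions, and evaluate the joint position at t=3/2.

Δ: Δ0=-2, Δ1=5, Δ2=-4
row 1: diag=8, rhs=42; c'=1/8, d'=21/4
row 2: denom=4−1·1/8=31/8; d'=(-54−1·21/4)/(31/8)=-474/31
back: M2=-474/31
back: M1=21/4−1/8·-474/31=222/31
M: M0=0, M1=222/31, M2=-474/31, M3=0
seg 0: a=5, c=M0/2=0, d=(M1−M0)/(6·3)=37/93, b=Δ0−h0·(2M0+M1)/6=-173/31
seg 1: a=-1, c=M1/2=111/31, d=(M2−M1)/(6·1)=-116/31, b=Δ1−h1·(2M1+M2)/6=160/31
seg 2: a=4, c=M2/2=-237/31, d=(M3−M2)/(6·1)=79/31, b=Δ2−h2·(2M2+M3)/6=34/31
t_q=3/2 → seg 0, τ=3/2; S=5+-173/31·τ+0·τ²+37/93·τ³=-503/248

  seg 0: a=5 b=-173/31 c=0 d=37/93
  seg 1: a=-1 b=160/31 c=111/31 d=-116/31
  seg 2: a=4 b=34/31 c=-237/31 d=79/31
S(3/2) = -503/248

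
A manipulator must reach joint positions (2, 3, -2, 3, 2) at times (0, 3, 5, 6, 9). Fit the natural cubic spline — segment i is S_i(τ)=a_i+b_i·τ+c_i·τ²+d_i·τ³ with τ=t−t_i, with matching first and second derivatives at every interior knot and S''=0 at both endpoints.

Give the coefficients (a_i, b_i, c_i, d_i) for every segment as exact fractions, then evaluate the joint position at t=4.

  seg 0: a=2 b=625/292 c=0 d=-1583/7884
  seg 1: a=3 b=-479/146 c=-1583/876 d=1925/1752
  seg 2: a=-2 b=586/219 c=1048/219 d=-539/219
  seg 3: a=3 b=355/73 c=-569/219 d=569/1971
S(4) = -1733/1752

Δ: Δ0=1/3, Δ1=-5/2, Δ2=5, Δ3=-1/3
row 1: diag=10, rhs=-17; c'=1/5, d'=-17/10
row 2: denom=6−2·1/5=28/5; d'=(45−2·-17/10)/(28/5)=121/14
row 3: denom=8−1·5/28=219/28; d'=(-32−1·121/14)/(219/28)=-1138/219
back: M3=-1138/219
back: M2=121/14−5/28·-1138/219=2096/219
back: M1=-17/10−1/5·2096/219=-1583/438
M: M0=0, M1=-1583/438, M2=2096/219, M3=-1138/219, M4=0
seg 0: a=2, c=M0/2=0, d=(M1−M0)/(6·3)=-1583/7884, b=Δ0−h0·(2M0+M1)/6=625/292
seg 1: a=3, c=M1/2=-1583/876, d=(M2−M1)/(6·2)=1925/1752, b=Δ1−h1·(2M1+M2)/6=-479/146
seg 2: a=-2, c=M2/2=1048/219, d=(M3−M2)/(6·1)=-539/219, b=Δ2−h2·(2M2+M3)/6=586/219
seg 3: a=3, c=M3/2=-569/219, d=(M4−M3)/(6·3)=569/1971, b=Δ3−h3·(2M3+M4)/6=355/73
t_q=4 → seg 1, τ=1; S=3+-479/146·τ+-1583/876·τ²+1925/1752·τ³=-1733/1752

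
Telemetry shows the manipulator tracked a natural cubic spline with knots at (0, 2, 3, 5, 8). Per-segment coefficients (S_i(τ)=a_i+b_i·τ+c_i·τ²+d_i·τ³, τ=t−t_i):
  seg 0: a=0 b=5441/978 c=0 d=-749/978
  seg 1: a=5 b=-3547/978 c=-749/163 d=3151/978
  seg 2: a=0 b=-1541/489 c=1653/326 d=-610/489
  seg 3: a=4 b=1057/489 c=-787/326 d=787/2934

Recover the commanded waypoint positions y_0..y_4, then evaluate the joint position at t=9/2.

y_0 = S_0(0) = a_0 = 0
y_1 = S_1(0) = a_1 = 5
y_2 = S_2(0) = a_2 = 0
y_3 = S_3(0) = a_3 = 4
y_4 = S_3(3) = -4
t_q=9/2 is in segment 2 (τ=3/2); S_2(τ)=3223/1304

y_0=0 y_1=5 y_2=0 y_3=4 y_4=-4
S(9/2) = 3223/1304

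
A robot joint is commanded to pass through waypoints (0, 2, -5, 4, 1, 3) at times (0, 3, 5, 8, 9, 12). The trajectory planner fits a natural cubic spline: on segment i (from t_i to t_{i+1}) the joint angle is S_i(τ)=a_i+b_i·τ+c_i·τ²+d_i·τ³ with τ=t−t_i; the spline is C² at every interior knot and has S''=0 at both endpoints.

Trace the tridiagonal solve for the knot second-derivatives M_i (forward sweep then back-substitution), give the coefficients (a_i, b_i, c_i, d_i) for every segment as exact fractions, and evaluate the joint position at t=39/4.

Δ: Δ0=2/3, Δ1=-7/2, Δ2=3, Δ3=-3, Δ4=2/3
row 1: diag=10, rhs=-25; c'=1/5, d'=-5/2
row 2: denom=10−2·1/5=48/5; d'=(39−2·-5/2)/(48/5)=55/12
row 3: denom=8−3·5/16=113/16; d'=(-36−3·55/12)/(113/16)=-796/113
row 4: denom=8−1·16/113=888/113; d'=(22−1·-796/113)/(888/113)=547/148
back: M4=547/148
back: M3=-796/113−16/113·547/148=-280/37
back: M2=55/12−5/16·-280/37=3085/444
back: M1=-5/2−1/5·3085/444=-1727/444
M: M0=0, M1=-1727/444, M2=3085/444, M3=-280/37, M4=547/148, M5=0
seg 0: a=0, c=M0/2=0, d=(M1−M0)/(6·3)=-1727/7992, b=Δ0−h0·(2M0+M1)/6=773/296
seg 1: a=2, c=M1/2=-1727/888, d=(M2−M1)/(6·2)=401/444, b=Δ1−h1·(2M1+M2)/6=-477/148
seg 2: a=-5, c=M2/2=3085/888, d=(M3−M2)/(6·3)=-6445/7992, b=Δ2−h2·(2M2+M3)/6=-73/444
seg 3: a=4, c=M3/2=-140/37, d=(M4−M3)/(6·1)=1667/888, b=Δ3−h3·(2M3+M4)/6=-971/888
seg 4: a=1, c=M4/2=547/296, d=(M5−M4)/(6·3)=-547/2664, b=Δ4−h4·(2M4+M5)/6=-1345/444
t_q=39/4 → seg 4, τ=3/4; S=1+-1345/444·τ+547/296·τ²+-547/2664·τ³=-6045/18944

  seg 0: a=0 b=773/296 c=0 d=-1727/7992
  seg 1: a=2 b=-477/148 c=-1727/888 d=401/444
  seg 2: a=-5 b=-73/444 c=3085/888 d=-6445/7992
  seg 3: a=4 b=-971/888 c=-140/37 d=1667/888
  seg 4: a=1 b=-1345/444 c=547/296 d=-547/2664
S(39/4) = -6045/18944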